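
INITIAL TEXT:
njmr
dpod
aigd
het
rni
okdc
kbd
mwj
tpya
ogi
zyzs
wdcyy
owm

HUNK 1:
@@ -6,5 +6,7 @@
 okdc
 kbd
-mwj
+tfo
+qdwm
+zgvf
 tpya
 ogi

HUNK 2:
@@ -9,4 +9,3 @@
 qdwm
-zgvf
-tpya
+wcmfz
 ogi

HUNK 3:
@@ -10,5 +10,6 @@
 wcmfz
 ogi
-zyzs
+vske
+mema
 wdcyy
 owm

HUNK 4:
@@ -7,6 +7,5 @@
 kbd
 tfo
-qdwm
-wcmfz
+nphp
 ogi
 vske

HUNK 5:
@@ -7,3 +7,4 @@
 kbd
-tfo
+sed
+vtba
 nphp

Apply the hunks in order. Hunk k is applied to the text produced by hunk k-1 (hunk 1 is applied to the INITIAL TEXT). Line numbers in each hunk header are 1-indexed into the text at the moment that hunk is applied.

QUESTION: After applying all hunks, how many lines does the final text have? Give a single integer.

Hunk 1: at line 6 remove [mwj] add [tfo,qdwm,zgvf] -> 15 lines: njmr dpod aigd het rni okdc kbd tfo qdwm zgvf tpya ogi zyzs wdcyy owm
Hunk 2: at line 9 remove [zgvf,tpya] add [wcmfz] -> 14 lines: njmr dpod aigd het rni okdc kbd tfo qdwm wcmfz ogi zyzs wdcyy owm
Hunk 3: at line 10 remove [zyzs] add [vske,mema] -> 15 lines: njmr dpod aigd het rni okdc kbd tfo qdwm wcmfz ogi vske mema wdcyy owm
Hunk 4: at line 7 remove [qdwm,wcmfz] add [nphp] -> 14 lines: njmr dpod aigd het rni okdc kbd tfo nphp ogi vske mema wdcyy owm
Hunk 5: at line 7 remove [tfo] add [sed,vtba] -> 15 lines: njmr dpod aigd het rni okdc kbd sed vtba nphp ogi vske mema wdcyy owm
Final line count: 15

Answer: 15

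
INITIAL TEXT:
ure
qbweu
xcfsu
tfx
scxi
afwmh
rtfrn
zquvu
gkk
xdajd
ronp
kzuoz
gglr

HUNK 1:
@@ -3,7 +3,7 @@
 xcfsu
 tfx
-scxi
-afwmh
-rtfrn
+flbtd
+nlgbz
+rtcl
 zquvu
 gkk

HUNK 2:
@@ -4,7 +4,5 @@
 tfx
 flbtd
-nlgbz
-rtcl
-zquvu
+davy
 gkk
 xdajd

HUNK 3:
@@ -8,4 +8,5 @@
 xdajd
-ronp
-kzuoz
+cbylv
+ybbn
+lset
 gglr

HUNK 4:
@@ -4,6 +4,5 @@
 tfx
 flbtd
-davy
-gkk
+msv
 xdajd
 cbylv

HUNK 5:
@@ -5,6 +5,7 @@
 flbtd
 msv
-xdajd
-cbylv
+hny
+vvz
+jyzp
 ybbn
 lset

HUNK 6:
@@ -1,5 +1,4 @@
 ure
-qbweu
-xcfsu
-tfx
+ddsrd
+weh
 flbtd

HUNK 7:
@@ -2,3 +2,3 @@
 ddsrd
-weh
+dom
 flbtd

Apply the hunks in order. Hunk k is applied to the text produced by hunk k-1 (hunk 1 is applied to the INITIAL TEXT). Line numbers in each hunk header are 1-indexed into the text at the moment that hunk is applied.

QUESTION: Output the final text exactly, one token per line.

Answer: ure
ddsrd
dom
flbtd
msv
hny
vvz
jyzp
ybbn
lset
gglr

Derivation:
Hunk 1: at line 3 remove [scxi,afwmh,rtfrn] add [flbtd,nlgbz,rtcl] -> 13 lines: ure qbweu xcfsu tfx flbtd nlgbz rtcl zquvu gkk xdajd ronp kzuoz gglr
Hunk 2: at line 4 remove [nlgbz,rtcl,zquvu] add [davy] -> 11 lines: ure qbweu xcfsu tfx flbtd davy gkk xdajd ronp kzuoz gglr
Hunk 3: at line 8 remove [ronp,kzuoz] add [cbylv,ybbn,lset] -> 12 lines: ure qbweu xcfsu tfx flbtd davy gkk xdajd cbylv ybbn lset gglr
Hunk 4: at line 4 remove [davy,gkk] add [msv] -> 11 lines: ure qbweu xcfsu tfx flbtd msv xdajd cbylv ybbn lset gglr
Hunk 5: at line 5 remove [xdajd,cbylv] add [hny,vvz,jyzp] -> 12 lines: ure qbweu xcfsu tfx flbtd msv hny vvz jyzp ybbn lset gglr
Hunk 6: at line 1 remove [qbweu,xcfsu,tfx] add [ddsrd,weh] -> 11 lines: ure ddsrd weh flbtd msv hny vvz jyzp ybbn lset gglr
Hunk 7: at line 2 remove [weh] add [dom] -> 11 lines: ure ddsrd dom flbtd msv hny vvz jyzp ybbn lset gglr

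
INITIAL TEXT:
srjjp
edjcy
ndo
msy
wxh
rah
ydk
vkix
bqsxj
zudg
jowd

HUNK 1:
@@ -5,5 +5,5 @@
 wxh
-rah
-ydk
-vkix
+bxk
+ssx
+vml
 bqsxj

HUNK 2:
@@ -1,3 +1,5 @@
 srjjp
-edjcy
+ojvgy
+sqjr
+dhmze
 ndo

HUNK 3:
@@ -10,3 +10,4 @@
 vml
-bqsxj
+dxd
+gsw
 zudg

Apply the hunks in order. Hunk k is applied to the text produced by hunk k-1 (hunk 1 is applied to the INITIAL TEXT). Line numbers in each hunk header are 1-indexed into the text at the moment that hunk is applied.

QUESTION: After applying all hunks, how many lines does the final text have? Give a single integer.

Answer: 14

Derivation:
Hunk 1: at line 5 remove [rah,ydk,vkix] add [bxk,ssx,vml] -> 11 lines: srjjp edjcy ndo msy wxh bxk ssx vml bqsxj zudg jowd
Hunk 2: at line 1 remove [edjcy] add [ojvgy,sqjr,dhmze] -> 13 lines: srjjp ojvgy sqjr dhmze ndo msy wxh bxk ssx vml bqsxj zudg jowd
Hunk 3: at line 10 remove [bqsxj] add [dxd,gsw] -> 14 lines: srjjp ojvgy sqjr dhmze ndo msy wxh bxk ssx vml dxd gsw zudg jowd
Final line count: 14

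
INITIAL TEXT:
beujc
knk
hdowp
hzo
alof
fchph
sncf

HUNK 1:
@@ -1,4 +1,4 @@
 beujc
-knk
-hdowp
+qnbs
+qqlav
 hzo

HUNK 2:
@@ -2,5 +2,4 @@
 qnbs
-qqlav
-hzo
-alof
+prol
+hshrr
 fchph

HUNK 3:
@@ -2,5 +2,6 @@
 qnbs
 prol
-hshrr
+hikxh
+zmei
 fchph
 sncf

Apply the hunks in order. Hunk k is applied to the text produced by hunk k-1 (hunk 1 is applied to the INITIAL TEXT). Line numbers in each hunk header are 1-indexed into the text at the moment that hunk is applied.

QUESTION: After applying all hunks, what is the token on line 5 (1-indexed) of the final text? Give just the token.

Hunk 1: at line 1 remove [knk,hdowp] add [qnbs,qqlav] -> 7 lines: beujc qnbs qqlav hzo alof fchph sncf
Hunk 2: at line 2 remove [qqlav,hzo,alof] add [prol,hshrr] -> 6 lines: beujc qnbs prol hshrr fchph sncf
Hunk 3: at line 2 remove [hshrr] add [hikxh,zmei] -> 7 lines: beujc qnbs prol hikxh zmei fchph sncf
Final line 5: zmei

Answer: zmei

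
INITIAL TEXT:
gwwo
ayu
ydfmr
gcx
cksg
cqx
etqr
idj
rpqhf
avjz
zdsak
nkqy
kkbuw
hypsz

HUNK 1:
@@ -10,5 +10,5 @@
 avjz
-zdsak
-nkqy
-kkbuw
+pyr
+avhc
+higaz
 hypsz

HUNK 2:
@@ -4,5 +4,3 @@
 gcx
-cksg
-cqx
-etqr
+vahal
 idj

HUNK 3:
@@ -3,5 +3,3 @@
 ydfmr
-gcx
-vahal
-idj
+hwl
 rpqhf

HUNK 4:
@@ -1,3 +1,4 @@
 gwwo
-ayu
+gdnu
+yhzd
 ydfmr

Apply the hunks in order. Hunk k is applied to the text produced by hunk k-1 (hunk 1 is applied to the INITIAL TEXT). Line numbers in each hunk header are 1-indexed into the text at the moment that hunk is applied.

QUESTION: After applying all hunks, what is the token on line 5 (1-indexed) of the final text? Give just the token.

Answer: hwl

Derivation:
Hunk 1: at line 10 remove [zdsak,nkqy,kkbuw] add [pyr,avhc,higaz] -> 14 lines: gwwo ayu ydfmr gcx cksg cqx etqr idj rpqhf avjz pyr avhc higaz hypsz
Hunk 2: at line 4 remove [cksg,cqx,etqr] add [vahal] -> 12 lines: gwwo ayu ydfmr gcx vahal idj rpqhf avjz pyr avhc higaz hypsz
Hunk 3: at line 3 remove [gcx,vahal,idj] add [hwl] -> 10 lines: gwwo ayu ydfmr hwl rpqhf avjz pyr avhc higaz hypsz
Hunk 4: at line 1 remove [ayu] add [gdnu,yhzd] -> 11 lines: gwwo gdnu yhzd ydfmr hwl rpqhf avjz pyr avhc higaz hypsz
Final line 5: hwl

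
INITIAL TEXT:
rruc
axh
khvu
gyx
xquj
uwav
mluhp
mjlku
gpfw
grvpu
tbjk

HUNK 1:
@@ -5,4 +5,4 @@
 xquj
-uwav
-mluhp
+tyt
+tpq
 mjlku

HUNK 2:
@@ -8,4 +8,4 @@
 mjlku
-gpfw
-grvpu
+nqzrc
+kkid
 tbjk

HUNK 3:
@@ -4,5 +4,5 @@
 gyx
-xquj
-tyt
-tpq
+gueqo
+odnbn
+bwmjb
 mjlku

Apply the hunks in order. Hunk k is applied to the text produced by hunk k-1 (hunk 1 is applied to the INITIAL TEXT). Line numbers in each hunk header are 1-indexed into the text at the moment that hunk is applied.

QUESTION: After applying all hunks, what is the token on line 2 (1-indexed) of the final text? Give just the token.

Hunk 1: at line 5 remove [uwav,mluhp] add [tyt,tpq] -> 11 lines: rruc axh khvu gyx xquj tyt tpq mjlku gpfw grvpu tbjk
Hunk 2: at line 8 remove [gpfw,grvpu] add [nqzrc,kkid] -> 11 lines: rruc axh khvu gyx xquj tyt tpq mjlku nqzrc kkid tbjk
Hunk 3: at line 4 remove [xquj,tyt,tpq] add [gueqo,odnbn,bwmjb] -> 11 lines: rruc axh khvu gyx gueqo odnbn bwmjb mjlku nqzrc kkid tbjk
Final line 2: axh

Answer: axh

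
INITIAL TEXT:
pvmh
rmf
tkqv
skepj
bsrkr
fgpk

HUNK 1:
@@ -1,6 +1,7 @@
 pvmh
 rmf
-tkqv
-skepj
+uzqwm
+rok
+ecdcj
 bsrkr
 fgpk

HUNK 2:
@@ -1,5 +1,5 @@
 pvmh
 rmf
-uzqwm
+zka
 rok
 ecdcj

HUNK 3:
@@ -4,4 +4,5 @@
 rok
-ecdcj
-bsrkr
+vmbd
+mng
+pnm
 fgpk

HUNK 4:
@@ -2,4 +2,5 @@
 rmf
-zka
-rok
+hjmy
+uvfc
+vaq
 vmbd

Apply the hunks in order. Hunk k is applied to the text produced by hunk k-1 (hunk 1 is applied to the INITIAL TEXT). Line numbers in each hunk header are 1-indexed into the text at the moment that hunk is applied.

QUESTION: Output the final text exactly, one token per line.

Hunk 1: at line 1 remove [tkqv,skepj] add [uzqwm,rok,ecdcj] -> 7 lines: pvmh rmf uzqwm rok ecdcj bsrkr fgpk
Hunk 2: at line 1 remove [uzqwm] add [zka] -> 7 lines: pvmh rmf zka rok ecdcj bsrkr fgpk
Hunk 3: at line 4 remove [ecdcj,bsrkr] add [vmbd,mng,pnm] -> 8 lines: pvmh rmf zka rok vmbd mng pnm fgpk
Hunk 4: at line 2 remove [zka,rok] add [hjmy,uvfc,vaq] -> 9 lines: pvmh rmf hjmy uvfc vaq vmbd mng pnm fgpk

Answer: pvmh
rmf
hjmy
uvfc
vaq
vmbd
mng
pnm
fgpk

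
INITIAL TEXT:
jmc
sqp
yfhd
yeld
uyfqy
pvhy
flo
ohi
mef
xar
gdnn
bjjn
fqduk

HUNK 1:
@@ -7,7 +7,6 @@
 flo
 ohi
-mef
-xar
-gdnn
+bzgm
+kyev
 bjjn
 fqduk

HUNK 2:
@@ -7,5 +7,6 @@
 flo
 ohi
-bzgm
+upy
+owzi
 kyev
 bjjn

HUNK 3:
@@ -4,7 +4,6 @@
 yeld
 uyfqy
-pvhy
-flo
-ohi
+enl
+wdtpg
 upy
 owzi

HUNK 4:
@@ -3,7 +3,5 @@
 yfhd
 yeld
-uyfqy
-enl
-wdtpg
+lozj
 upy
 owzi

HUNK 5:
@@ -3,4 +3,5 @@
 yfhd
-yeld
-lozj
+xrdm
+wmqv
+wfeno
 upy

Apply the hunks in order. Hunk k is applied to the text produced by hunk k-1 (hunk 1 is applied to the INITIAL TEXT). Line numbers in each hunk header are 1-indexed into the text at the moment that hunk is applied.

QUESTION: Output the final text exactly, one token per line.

Hunk 1: at line 7 remove [mef,xar,gdnn] add [bzgm,kyev] -> 12 lines: jmc sqp yfhd yeld uyfqy pvhy flo ohi bzgm kyev bjjn fqduk
Hunk 2: at line 7 remove [bzgm] add [upy,owzi] -> 13 lines: jmc sqp yfhd yeld uyfqy pvhy flo ohi upy owzi kyev bjjn fqduk
Hunk 3: at line 4 remove [pvhy,flo,ohi] add [enl,wdtpg] -> 12 lines: jmc sqp yfhd yeld uyfqy enl wdtpg upy owzi kyev bjjn fqduk
Hunk 4: at line 3 remove [uyfqy,enl,wdtpg] add [lozj] -> 10 lines: jmc sqp yfhd yeld lozj upy owzi kyev bjjn fqduk
Hunk 5: at line 3 remove [yeld,lozj] add [xrdm,wmqv,wfeno] -> 11 lines: jmc sqp yfhd xrdm wmqv wfeno upy owzi kyev bjjn fqduk

Answer: jmc
sqp
yfhd
xrdm
wmqv
wfeno
upy
owzi
kyev
bjjn
fqduk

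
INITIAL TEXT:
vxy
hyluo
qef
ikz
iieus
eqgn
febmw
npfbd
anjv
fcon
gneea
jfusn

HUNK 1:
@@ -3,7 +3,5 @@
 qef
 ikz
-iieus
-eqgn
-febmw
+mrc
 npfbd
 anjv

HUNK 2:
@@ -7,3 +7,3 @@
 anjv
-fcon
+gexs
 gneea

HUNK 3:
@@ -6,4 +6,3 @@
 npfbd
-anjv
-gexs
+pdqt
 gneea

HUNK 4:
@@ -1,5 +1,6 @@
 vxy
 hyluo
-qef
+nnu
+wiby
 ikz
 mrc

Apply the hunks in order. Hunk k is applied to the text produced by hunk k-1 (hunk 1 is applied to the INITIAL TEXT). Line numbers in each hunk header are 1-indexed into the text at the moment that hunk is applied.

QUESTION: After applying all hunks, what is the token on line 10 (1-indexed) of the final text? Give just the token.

Answer: jfusn

Derivation:
Hunk 1: at line 3 remove [iieus,eqgn,febmw] add [mrc] -> 10 lines: vxy hyluo qef ikz mrc npfbd anjv fcon gneea jfusn
Hunk 2: at line 7 remove [fcon] add [gexs] -> 10 lines: vxy hyluo qef ikz mrc npfbd anjv gexs gneea jfusn
Hunk 3: at line 6 remove [anjv,gexs] add [pdqt] -> 9 lines: vxy hyluo qef ikz mrc npfbd pdqt gneea jfusn
Hunk 4: at line 1 remove [qef] add [nnu,wiby] -> 10 lines: vxy hyluo nnu wiby ikz mrc npfbd pdqt gneea jfusn
Final line 10: jfusn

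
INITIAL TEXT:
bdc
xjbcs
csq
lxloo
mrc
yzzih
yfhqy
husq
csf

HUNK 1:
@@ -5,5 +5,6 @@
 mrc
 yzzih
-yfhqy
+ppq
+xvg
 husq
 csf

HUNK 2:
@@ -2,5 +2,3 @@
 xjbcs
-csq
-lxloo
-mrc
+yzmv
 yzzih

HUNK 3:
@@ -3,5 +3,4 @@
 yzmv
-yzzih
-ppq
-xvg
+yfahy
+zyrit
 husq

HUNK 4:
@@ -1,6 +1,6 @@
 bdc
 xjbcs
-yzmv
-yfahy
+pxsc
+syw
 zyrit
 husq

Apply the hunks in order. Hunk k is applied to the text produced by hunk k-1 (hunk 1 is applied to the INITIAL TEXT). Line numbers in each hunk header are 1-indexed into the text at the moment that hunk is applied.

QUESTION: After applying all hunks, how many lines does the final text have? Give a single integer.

Hunk 1: at line 5 remove [yfhqy] add [ppq,xvg] -> 10 lines: bdc xjbcs csq lxloo mrc yzzih ppq xvg husq csf
Hunk 2: at line 2 remove [csq,lxloo,mrc] add [yzmv] -> 8 lines: bdc xjbcs yzmv yzzih ppq xvg husq csf
Hunk 3: at line 3 remove [yzzih,ppq,xvg] add [yfahy,zyrit] -> 7 lines: bdc xjbcs yzmv yfahy zyrit husq csf
Hunk 4: at line 1 remove [yzmv,yfahy] add [pxsc,syw] -> 7 lines: bdc xjbcs pxsc syw zyrit husq csf
Final line count: 7

Answer: 7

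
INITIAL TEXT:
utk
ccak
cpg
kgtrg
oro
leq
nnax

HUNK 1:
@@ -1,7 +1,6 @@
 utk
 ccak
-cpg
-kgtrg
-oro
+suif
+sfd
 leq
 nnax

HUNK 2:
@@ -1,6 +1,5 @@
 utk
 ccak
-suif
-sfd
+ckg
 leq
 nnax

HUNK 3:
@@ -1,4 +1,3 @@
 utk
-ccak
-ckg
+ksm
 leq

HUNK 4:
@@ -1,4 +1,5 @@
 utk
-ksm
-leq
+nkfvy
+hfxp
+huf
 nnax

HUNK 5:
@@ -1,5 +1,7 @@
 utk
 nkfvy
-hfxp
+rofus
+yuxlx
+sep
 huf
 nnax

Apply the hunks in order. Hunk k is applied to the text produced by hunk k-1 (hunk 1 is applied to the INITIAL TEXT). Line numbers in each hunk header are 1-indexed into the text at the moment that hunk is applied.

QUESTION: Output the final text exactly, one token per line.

Hunk 1: at line 1 remove [cpg,kgtrg,oro] add [suif,sfd] -> 6 lines: utk ccak suif sfd leq nnax
Hunk 2: at line 1 remove [suif,sfd] add [ckg] -> 5 lines: utk ccak ckg leq nnax
Hunk 3: at line 1 remove [ccak,ckg] add [ksm] -> 4 lines: utk ksm leq nnax
Hunk 4: at line 1 remove [ksm,leq] add [nkfvy,hfxp,huf] -> 5 lines: utk nkfvy hfxp huf nnax
Hunk 5: at line 1 remove [hfxp] add [rofus,yuxlx,sep] -> 7 lines: utk nkfvy rofus yuxlx sep huf nnax

Answer: utk
nkfvy
rofus
yuxlx
sep
huf
nnax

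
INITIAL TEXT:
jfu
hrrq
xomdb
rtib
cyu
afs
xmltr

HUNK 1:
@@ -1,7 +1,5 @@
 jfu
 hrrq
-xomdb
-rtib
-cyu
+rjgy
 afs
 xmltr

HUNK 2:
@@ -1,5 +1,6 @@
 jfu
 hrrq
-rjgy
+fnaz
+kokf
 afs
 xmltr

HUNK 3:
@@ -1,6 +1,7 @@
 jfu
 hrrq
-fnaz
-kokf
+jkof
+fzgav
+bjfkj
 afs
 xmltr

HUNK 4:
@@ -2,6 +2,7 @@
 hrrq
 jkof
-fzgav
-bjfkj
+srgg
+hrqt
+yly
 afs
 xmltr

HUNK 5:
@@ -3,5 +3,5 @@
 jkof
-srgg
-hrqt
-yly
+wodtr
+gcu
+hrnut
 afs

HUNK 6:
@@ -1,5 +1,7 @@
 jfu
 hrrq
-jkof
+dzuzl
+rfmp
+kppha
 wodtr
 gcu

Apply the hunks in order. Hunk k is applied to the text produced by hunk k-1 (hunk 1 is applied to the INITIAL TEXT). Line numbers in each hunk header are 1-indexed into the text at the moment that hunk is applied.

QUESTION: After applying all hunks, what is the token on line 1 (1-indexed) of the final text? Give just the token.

Answer: jfu

Derivation:
Hunk 1: at line 1 remove [xomdb,rtib,cyu] add [rjgy] -> 5 lines: jfu hrrq rjgy afs xmltr
Hunk 2: at line 1 remove [rjgy] add [fnaz,kokf] -> 6 lines: jfu hrrq fnaz kokf afs xmltr
Hunk 3: at line 1 remove [fnaz,kokf] add [jkof,fzgav,bjfkj] -> 7 lines: jfu hrrq jkof fzgav bjfkj afs xmltr
Hunk 4: at line 2 remove [fzgav,bjfkj] add [srgg,hrqt,yly] -> 8 lines: jfu hrrq jkof srgg hrqt yly afs xmltr
Hunk 5: at line 3 remove [srgg,hrqt,yly] add [wodtr,gcu,hrnut] -> 8 lines: jfu hrrq jkof wodtr gcu hrnut afs xmltr
Hunk 6: at line 1 remove [jkof] add [dzuzl,rfmp,kppha] -> 10 lines: jfu hrrq dzuzl rfmp kppha wodtr gcu hrnut afs xmltr
Final line 1: jfu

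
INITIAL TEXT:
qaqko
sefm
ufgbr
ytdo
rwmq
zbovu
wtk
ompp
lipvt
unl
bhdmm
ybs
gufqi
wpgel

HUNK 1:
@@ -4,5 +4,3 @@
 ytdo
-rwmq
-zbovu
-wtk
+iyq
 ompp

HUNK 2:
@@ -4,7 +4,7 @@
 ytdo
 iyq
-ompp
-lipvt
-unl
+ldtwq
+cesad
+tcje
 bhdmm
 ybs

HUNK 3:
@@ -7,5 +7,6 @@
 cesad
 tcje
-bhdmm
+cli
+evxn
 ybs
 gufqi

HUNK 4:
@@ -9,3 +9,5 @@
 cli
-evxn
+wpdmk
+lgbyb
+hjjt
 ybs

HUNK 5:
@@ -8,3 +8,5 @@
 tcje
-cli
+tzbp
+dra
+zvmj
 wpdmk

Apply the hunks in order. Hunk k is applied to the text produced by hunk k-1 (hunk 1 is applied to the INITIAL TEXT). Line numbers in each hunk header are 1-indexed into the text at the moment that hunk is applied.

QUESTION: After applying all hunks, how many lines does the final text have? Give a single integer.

Hunk 1: at line 4 remove [rwmq,zbovu,wtk] add [iyq] -> 12 lines: qaqko sefm ufgbr ytdo iyq ompp lipvt unl bhdmm ybs gufqi wpgel
Hunk 2: at line 4 remove [ompp,lipvt,unl] add [ldtwq,cesad,tcje] -> 12 lines: qaqko sefm ufgbr ytdo iyq ldtwq cesad tcje bhdmm ybs gufqi wpgel
Hunk 3: at line 7 remove [bhdmm] add [cli,evxn] -> 13 lines: qaqko sefm ufgbr ytdo iyq ldtwq cesad tcje cli evxn ybs gufqi wpgel
Hunk 4: at line 9 remove [evxn] add [wpdmk,lgbyb,hjjt] -> 15 lines: qaqko sefm ufgbr ytdo iyq ldtwq cesad tcje cli wpdmk lgbyb hjjt ybs gufqi wpgel
Hunk 5: at line 8 remove [cli] add [tzbp,dra,zvmj] -> 17 lines: qaqko sefm ufgbr ytdo iyq ldtwq cesad tcje tzbp dra zvmj wpdmk lgbyb hjjt ybs gufqi wpgel
Final line count: 17

Answer: 17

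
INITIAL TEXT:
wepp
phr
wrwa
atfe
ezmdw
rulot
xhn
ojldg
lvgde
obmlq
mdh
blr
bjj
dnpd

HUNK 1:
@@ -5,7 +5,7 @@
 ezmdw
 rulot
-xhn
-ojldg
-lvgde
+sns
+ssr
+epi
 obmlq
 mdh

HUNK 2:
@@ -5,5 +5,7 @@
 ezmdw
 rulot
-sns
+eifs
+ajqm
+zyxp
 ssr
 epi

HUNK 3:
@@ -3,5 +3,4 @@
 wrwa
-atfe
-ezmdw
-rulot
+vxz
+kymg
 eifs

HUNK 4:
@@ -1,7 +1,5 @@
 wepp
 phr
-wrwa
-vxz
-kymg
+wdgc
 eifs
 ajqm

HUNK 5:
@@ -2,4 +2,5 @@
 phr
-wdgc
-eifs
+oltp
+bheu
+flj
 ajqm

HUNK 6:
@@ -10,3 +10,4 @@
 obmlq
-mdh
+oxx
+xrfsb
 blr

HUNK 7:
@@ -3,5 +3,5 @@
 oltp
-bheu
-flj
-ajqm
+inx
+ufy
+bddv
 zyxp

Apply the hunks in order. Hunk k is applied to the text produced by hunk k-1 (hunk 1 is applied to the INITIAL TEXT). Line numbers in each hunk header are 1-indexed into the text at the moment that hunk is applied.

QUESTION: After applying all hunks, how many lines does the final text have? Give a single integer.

Hunk 1: at line 5 remove [xhn,ojldg,lvgde] add [sns,ssr,epi] -> 14 lines: wepp phr wrwa atfe ezmdw rulot sns ssr epi obmlq mdh blr bjj dnpd
Hunk 2: at line 5 remove [sns] add [eifs,ajqm,zyxp] -> 16 lines: wepp phr wrwa atfe ezmdw rulot eifs ajqm zyxp ssr epi obmlq mdh blr bjj dnpd
Hunk 3: at line 3 remove [atfe,ezmdw,rulot] add [vxz,kymg] -> 15 lines: wepp phr wrwa vxz kymg eifs ajqm zyxp ssr epi obmlq mdh blr bjj dnpd
Hunk 4: at line 1 remove [wrwa,vxz,kymg] add [wdgc] -> 13 lines: wepp phr wdgc eifs ajqm zyxp ssr epi obmlq mdh blr bjj dnpd
Hunk 5: at line 2 remove [wdgc,eifs] add [oltp,bheu,flj] -> 14 lines: wepp phr oltp bheu flj ajqm zyxp ssr epi obmlq mdh blr bjj dnpd
Hunk 6: at line 10 remove [mdh] add [oxx,xrfsb] -> 15 lines: wepp phr oltp bheu flj ajqm zyxp ssr epi obmlq oxx xrfsb blr bjj dnpd
Hunk 7: at line 3 remove [bheu,flj,ajqm] add [inx,ufy,bddv] -> 15 lines: wepp phr oltp inx ufy bddv zyxp ssr epi obmlq oxx xrfsb blr bjj dnpd
Final line count: 15

Answer: 15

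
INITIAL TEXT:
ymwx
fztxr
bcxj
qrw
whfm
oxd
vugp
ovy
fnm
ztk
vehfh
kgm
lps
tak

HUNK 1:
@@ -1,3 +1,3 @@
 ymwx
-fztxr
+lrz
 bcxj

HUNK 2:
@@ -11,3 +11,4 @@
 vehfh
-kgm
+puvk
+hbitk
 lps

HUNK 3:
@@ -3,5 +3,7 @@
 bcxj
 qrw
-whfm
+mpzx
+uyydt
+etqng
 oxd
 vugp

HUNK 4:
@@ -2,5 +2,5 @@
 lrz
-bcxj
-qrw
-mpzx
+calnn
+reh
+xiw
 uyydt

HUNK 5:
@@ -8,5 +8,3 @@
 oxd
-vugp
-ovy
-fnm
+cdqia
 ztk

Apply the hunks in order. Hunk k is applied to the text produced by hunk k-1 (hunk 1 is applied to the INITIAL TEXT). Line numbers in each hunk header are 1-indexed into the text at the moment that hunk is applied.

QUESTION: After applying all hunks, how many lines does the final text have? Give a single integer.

Answer: 15

Derivation:
Hunk 1: at line 1 remove [fztxr] add [lrz] -> 14 lines: ymwx lrz bcxj qrw whfm oxd vugp ovy fnm ztk vehfh kgm lps tak
Hunk 2: at line 11 remove [kgm] add [puvk,hbitk] -> 15 lines: ymwx lrz bcxj qrw whfm oxd vugp ovy fnm ztk vehfh puvk hbitk lps tak
Hunk 3: at line 3 remove [whfm] add [mpzx,uyydt,etqng] -> 17 lines: ymwx lrz bcxj qrw mpzx uyydt etqng oxd vugp ovy fnm ztk vehfh puvk hbitk lps tak
Hunk 4: at line 2 remove [bcxj,qrw,mpzx] add [calnn,reh,xiw] -> 17 lines: ymwx lrz calnn reh xiw uyydt etqng oxd vugp ovy fnm ztk vehfh puvk hbitk lps tak
Hunk 5: at line 8 remove [vugp,ovy,fnm] add [cdqia] -> 15 lines: ymwx lrz calnn reh xiw uyydt etqng oxd cdqia ztk vehfh puvk hbitk lps tak
Final line count: 15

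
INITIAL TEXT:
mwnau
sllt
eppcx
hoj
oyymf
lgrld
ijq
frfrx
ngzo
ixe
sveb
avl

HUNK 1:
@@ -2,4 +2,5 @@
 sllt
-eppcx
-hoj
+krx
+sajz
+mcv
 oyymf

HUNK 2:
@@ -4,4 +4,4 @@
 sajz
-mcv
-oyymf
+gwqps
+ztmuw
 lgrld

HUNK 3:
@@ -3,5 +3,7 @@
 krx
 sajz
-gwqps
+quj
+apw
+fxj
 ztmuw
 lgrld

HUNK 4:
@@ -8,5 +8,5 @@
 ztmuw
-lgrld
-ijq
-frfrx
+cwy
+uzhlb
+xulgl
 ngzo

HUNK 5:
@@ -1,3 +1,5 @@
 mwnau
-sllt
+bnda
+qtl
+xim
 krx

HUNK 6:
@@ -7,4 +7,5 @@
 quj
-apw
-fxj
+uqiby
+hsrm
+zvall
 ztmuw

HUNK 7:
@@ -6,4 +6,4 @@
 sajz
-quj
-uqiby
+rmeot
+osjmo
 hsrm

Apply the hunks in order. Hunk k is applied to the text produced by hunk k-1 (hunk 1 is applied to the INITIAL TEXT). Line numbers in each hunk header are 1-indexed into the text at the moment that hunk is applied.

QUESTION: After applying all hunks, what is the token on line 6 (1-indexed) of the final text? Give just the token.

Hunk 1: at line 2 remove [eppcx,hoj] add [krx,sajz,mcv] -> 13 lines: mwnau sllt krx sajz mcv oyymf lgrld ijq frfrx ngzo ixe sveb avl
Hunk 2: at line 4 remove [mcv,oyymf] add [gwqps,ztmuw] -> 13 lines: mwnau sllt krx sajz gwqps ztmuw lgrld ijq frfrx ngzo ixe sveb avl
Hunk 3: at line 3 remove [gwqps] add [quj,apw,fxj] -> 15 lines: mwnau sllt krx sajz quj apw fxj ztmuw lgrld ijq frfrx ngzo ixe sveb avl
Hunk 4: at line 8 remove [lgrld,ijq,frfrx] add [cwy,uzhlb,xulgl] -> 15 lines: mwnau sllt krx sajz quj apw fxj ztmuw cwy uzhlb xulgl ngzo ixe sveb avl
Hunk 5: at line 1 remove [sllt] add [bnda,qtl,xim] -> 17 lines: mwnau bnda qtl xim krx sajz quj apw fxj ztmuw cwy uzhlb xulgl ngzo ixe sveb avl
Hunk 6: at line 7 remove [apw,fxj] add [uqiby,hsrm,zvall] -> 18 lines: mwnau bnda qtl xim krx sajz quj uqiby hsrm zvall ztmuw cwy uzhlb xulgl ngzo ixe sveb avl
Hunk 7: at line 6 remove [quj,uqiby] add [rmeot,osjmo] -> 18 lines: mwnau bnda qtl xim krx sajz rmeot osjmo hsrm zvall ztmuw cwy uzhlb xulgl ngzo ixe sveb avl
Final line 6: sajz

Answer: sajz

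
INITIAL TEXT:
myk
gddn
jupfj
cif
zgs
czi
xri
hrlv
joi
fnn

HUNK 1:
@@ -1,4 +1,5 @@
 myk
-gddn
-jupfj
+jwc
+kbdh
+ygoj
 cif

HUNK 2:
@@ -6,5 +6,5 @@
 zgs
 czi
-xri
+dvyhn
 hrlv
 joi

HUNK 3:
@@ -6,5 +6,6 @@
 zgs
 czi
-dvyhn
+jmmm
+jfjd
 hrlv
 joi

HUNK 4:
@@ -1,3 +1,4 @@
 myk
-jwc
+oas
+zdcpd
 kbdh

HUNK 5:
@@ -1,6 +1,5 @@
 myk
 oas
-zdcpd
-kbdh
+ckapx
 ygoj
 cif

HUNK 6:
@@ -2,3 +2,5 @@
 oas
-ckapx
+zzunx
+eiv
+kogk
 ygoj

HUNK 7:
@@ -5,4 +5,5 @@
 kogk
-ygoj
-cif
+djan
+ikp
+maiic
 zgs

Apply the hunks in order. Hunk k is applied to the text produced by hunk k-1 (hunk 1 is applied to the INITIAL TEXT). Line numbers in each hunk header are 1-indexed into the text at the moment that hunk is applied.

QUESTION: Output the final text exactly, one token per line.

Answer: myk
oas
zzunx
eiv
kogk
djan
ikp
maiic
zgs
czi
jmmm
jfjd
hrlv
joi
fnn

Derivation:
Hunk 1: at line 1 remove [gddn,jupfj] add [jwc,kbdh,ygoj] -> 11 lines: myk jwc kbdh ygoj cif zgs czi xri hrlv joi fnn
Hunk 2: at line 6 remove [xri] add [dvyhn] -> 11 lines: myk jwc kbdh ygoj cif zgs czi dvyhn hrlv joi fnn
Hunk 3: at line 6 remove [dvyhn] add [jmmm,jfjd] -> 12 lines: myk jwc kbdh ygoj cif zgs czi jmmm jfjd hrlv joi fnn
Hunk 4: at line 1 remove [jwc] add [oas,zdcpd] -> 13 lines: myk oas zdcpd kbdh ygoj cif zgs czi jmmm jfjd hrlv joi fnn
Hunk 5: at line 1 remove [zdcpd,kbdh] add [ckapx] -> 12 lines: myk oas ckapx ygoj cif zgs czi jmmm jfjd hrlv joi fnn
Hunk 6: at line 2 remove [ckapx] add [zzunx,eiv,kogk] -> 14 lines: myk oas zzunx eiv kogk ygoj cif zgs czi jmmm jfjd hrlv joi fnn
Hunk 7: at line 5 remove [ygoj,cif] add [djan,ikp,maiic] -> 15 lines: myk oas zzunx eiv kogk djan ikp maiic zgs czi jmmm jfjd hrlv joi fnn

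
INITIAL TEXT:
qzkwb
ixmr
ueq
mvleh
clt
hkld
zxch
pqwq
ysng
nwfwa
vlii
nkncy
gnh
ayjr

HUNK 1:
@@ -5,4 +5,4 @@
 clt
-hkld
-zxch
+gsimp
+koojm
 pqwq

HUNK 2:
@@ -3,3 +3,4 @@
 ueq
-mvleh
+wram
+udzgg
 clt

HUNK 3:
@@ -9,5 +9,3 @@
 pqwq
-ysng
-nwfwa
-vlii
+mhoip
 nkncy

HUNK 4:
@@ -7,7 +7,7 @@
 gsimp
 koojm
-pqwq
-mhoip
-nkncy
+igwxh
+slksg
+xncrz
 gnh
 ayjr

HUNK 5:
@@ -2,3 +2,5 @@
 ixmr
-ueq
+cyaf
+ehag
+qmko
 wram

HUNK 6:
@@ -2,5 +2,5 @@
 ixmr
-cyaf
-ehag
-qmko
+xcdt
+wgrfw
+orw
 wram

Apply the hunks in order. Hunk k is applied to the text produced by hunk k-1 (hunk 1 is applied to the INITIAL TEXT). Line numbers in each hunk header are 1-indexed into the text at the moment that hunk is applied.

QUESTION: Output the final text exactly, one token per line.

Answer: qzkwb
ixmr
xcdt
wgrfw
orw
wram
udzgg
clt
gsimp
koojm
igwxh
slksg
xncrz
gnh
ayjr

Derivation:
Hunk 1: at line 5 remove [hkld,zxch] add [gsimp,koojm] -> 14 lines: qzkwb ixmr ueq mvleh clt gsimp koojm pqwq ysng nwfwa vlii nkncy gnh ayjr
Hunk 2: at line 3 remove [mvleh] add [wram,udzgg] -> 15 lines: qzkwb ixmr ueq wram udzgg clt gsimp koojm pqwq ysng nwfwa vlii nkncy gnh ayjr
Hunk 3: at line 9 remove [ysng,nwfwa,vlii] add [mhoip] -> 13 lines: qzkwb ixmr ueq wram udzgg clt gsimp koojm pqwq mhoip nkncy gnh ayjr
Hunk 4: at line 7 remove [pqwq,mhoip,nkncy] add [igwxh,slksg,xncrz] -> 13 lines: qzkwb ixmr ueq wram udzgg clt gsimp koojm igwxh slksg xncrz gnh ayjr
Hunk 5: at line 2 remove [ueq] add [cyaf,ehag,qmko] -> 15 lines: qzkwb ixmr cyaf ehag qmko wram udzgg clt gsimp koojm igwxh slksg xncrz gnh ayjr
Hunk 6: at line 2 remove [cyaf,ehag,qmko] add [xcdt,wgrfw,orw] -> 15 lines: qzkwb ixmr xcdt wgrfw orw wram udzgg clt gsimp koojm igwxh slksg xncrz gnh ayjr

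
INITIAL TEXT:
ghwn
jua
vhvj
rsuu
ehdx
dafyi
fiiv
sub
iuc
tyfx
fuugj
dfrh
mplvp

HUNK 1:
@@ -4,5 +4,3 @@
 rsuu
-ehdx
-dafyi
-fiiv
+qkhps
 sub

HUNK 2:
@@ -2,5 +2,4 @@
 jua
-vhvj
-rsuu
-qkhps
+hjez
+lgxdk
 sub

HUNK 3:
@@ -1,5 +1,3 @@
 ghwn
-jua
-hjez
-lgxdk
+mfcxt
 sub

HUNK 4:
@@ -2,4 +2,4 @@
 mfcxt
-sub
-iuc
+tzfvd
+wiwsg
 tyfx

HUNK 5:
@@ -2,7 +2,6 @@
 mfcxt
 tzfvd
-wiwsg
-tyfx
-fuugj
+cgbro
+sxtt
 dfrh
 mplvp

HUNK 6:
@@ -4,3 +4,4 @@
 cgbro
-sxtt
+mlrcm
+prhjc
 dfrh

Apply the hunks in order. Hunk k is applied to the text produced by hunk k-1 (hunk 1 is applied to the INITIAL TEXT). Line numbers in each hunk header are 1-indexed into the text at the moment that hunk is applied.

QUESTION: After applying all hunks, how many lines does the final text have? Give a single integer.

Hunk 1: at line 4 remove [ehdx,dafyi,fiiv] add [qkhps] -> 11 lines: ghwn jua vhvj rsuu qkhps sub iuc tyfx fuugj dfrh mplvp
Hunk 2: at line 2 remove [vhvj,rsuu,qkhps] add [hjez,lgxdk] -> 10 lines: ghwn jua hjez lgxdk sub iuc tyfx fuugj dfrh mplvp
Hunk 3: at line 1 remove [jua,hjez,lgxdk] add [mfcxt] -> 8 lines: ghwn mfcxt sub iuc tyfx fuugj dfrh mplvp
Hunk 4: at line 2 remove [sub,iuc] add [tzfvd,wiwsg] -> 8 lines: ghwn mfcxt tzfvd wiwsg tyfx fuugj dfrh mplvp
Hunk 5: at line 2 remove [wiwsg,tyfx,fuugj] add [cgbro,sxtt] -> 7 lines: ghwn mfcxt tzfvd cgbro sxtt dfrh mplvp
Hunk 6: at line 4 remove [sxtt] add [mlrcm,prhjc] -> 8 lines: ghwn mfcxt tzfvd cgbro mlrcm prhjc dfrh mplvp
Final line count: 8

Answer: 8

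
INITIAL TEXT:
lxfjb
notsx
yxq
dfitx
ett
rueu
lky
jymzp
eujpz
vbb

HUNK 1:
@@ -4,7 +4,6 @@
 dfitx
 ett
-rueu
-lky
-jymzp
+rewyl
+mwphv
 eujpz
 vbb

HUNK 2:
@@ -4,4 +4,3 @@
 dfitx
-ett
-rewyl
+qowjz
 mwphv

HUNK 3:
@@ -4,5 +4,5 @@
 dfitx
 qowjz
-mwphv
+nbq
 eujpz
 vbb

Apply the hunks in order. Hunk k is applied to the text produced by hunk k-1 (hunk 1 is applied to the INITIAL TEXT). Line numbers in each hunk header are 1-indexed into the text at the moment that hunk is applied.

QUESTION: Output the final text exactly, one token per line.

Hunk 1: at line 4 remove [rueu,lky,jymzp] add [rewyl,mwphv] -> 9 lines: lxfjb notsx yxq dfitx ett rewyl mwphv eujpz vbb
Hunk 2: at line 4 remove [ett,rewyl] add [qowjz] -> 8 lines: lxfjb notsx yxq dfitx qowjz mwphv eujpz vbb
Hunk 3: at line 4 remove [mwphv] add [nbq] -> 8 lines: lxfjb notsx yxq dfitx qowjz nbq eujpz vbb

Answer: lxfjb
notsx
yxq
dfitx
qowjz
nbq
eujpz
vbb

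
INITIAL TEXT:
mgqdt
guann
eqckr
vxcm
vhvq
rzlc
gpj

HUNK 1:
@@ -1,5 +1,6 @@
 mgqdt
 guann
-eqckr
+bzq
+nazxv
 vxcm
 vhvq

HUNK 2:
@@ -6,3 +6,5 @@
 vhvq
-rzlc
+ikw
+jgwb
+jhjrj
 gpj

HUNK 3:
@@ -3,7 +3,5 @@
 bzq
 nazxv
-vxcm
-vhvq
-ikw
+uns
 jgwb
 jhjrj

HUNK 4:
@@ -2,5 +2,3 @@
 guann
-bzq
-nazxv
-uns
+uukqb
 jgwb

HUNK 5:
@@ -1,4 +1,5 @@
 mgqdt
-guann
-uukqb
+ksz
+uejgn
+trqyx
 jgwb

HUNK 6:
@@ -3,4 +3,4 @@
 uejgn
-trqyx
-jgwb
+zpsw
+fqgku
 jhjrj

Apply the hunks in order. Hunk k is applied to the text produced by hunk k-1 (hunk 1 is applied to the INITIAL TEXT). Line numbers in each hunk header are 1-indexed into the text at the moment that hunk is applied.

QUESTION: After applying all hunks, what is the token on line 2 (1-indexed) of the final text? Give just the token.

Hunk 1: at line 1 remove [eqckr] add [bzq,nazxv] -> 8 lines: mgqdt guann bzq nazxv vxcm vhvq rzlc gpj
Hunk 2: at line 6 remove [rzlc] add [ikw,jgwb,jhjrj] -> 10 lines: mgqdt guann bzq nazxv vxcm vhvq ikw jgwb jhjrj gpj
Hunk 3: at line 3 remove [vxcm,vhvq,ikw] add [uns] -> 8 lines: mgqdt guann bzq nazxv uns jgwb jhjrj gpj
Hunk 4: at line 2 remove [bzq,nazxv,uns] add [uukqb] -> 6 lines: mgqdt guann uukqb jgwb jhjrj gpj
Hunk 5: at line 1 remove [guann,uukqb] add [ksz,uejgn,trqyx] -> 7 lines: mgqdt ksz uejgn trqyx jgwb jhjrj gpj
Hunk 6: at line 3 remove [trqyx,jgwb] add [zpsw,fqgku] -> 7 lines: mgqdt ksz uejgn zpsw fqgku jhjrj gpj
Final line 2: ksz

Answer: ksz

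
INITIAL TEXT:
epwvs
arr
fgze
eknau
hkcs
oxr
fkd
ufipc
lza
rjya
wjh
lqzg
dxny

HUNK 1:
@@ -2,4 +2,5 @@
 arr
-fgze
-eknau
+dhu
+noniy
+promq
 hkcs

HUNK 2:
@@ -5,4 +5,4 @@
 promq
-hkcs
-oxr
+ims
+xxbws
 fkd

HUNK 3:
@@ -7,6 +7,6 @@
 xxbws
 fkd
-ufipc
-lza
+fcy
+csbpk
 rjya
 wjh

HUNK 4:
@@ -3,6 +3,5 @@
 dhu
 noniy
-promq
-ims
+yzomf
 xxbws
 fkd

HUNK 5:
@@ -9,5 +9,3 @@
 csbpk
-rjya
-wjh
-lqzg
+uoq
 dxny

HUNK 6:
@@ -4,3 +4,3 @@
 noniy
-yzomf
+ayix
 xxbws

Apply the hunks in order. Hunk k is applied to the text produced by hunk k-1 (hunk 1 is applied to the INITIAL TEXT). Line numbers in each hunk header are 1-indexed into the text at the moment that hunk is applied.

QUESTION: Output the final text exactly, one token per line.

Hunk 1: at line 2 remove [fgze,eknau] add [dhu,noniy,promq] -> 14 lines: epwvs arr dhu noniy promq hkcs oxr fkd ufipc lza rjya wjh lqzg dxny
Hunk 2: at line 5 remove [hkcs,oxr] add [ims,xxbws] -> 14 lines: epwvs arr dhu noniy promq ims xxbws fkd ufipc lza rjya wjh lqzg dxny
Hunk 3: at line 7 remove [ufipc,lza] add [fcy,csbpk] -> 14 lines: epwvs arr dhu noniy promq ims xxbws fkd fcy csbpk rjya wjh lqzg dxny
Hunk 4: at line 3 remove [promq,ims] add [yzomf] -> 13 lines: epwvs arr dhu noniy yzomf xxbws fkd fcy csbpk rjya wjh lqzg dxny
Hunk 5: at line 9 remove [rjya,wjh,lqzg] add [uoq] -> 11 lines: epwvs arr dhu noniy yzomf xxbws fkd fcy csbpk uoq dxny
Hunk 6: at line 4 remove [yzomf] add [ayix] -> 11 lines: epwvs arr dhu noniy ayix xxbws fkd fcy csbpk uoq dxny

Answer: epwvs
arr
dhu
noniy
ayix
xxbws
fkd
fcy
csbpk
uoq
dxny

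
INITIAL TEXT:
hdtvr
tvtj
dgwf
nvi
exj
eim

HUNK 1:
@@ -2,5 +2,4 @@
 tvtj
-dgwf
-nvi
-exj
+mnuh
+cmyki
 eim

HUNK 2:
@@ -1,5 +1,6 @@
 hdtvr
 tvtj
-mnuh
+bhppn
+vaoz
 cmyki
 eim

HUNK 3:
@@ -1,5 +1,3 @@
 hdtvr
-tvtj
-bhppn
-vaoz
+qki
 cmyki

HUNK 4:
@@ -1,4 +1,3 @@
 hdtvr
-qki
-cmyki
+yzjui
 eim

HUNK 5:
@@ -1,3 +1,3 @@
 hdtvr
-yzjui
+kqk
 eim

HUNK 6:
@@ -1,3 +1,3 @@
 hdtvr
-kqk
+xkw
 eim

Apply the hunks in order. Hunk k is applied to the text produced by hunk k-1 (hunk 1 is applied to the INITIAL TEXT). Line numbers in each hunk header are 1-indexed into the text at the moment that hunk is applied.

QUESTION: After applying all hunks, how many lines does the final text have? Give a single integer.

Answer: 3

Derivation:
Hunk 1: at line 2 remove [dgwf,nvi,exj] add [mnuh,cmyki] -> 5 lines: hdtvr tvtj mnuh cmyki eim
Hunk 2: at line 1 remove [mnuh] add [bhppn,vaoz] -> 6 lines: hdtvr tvtj bhppn vaoz cmyki eim
Hunk 3: at line 1 remove [tvtj,bhppn,vaoz] add [qki] -> 4 lines: hdtvr qki cmyki eim
Hunk 4: at line 1 remove [qki,cmyki] add [yzjui] -> 3 lines: hdtvr yzjui eim
Hunk 5: at line 1 remove [yzjui] add [kqk] -> 3 lines: hdtvr kqk eim
Hunk 6: at line 1 remove [kqk] add [xkw] -> 3 lines: hdtvr xkw eim
Final line count: 3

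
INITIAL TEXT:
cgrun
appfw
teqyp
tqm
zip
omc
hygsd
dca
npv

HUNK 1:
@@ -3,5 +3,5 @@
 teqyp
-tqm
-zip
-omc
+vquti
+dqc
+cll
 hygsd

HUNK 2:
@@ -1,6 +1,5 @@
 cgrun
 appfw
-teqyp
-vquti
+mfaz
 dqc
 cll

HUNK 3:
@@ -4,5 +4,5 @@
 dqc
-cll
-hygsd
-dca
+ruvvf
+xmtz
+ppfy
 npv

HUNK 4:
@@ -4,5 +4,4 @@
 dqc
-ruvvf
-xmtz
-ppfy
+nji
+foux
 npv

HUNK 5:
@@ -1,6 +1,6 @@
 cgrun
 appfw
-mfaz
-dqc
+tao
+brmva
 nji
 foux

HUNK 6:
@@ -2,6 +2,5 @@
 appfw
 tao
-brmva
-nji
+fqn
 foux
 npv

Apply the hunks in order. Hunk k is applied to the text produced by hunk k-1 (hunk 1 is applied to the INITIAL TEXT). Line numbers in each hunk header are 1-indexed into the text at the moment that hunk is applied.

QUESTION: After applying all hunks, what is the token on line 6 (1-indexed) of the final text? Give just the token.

Answer: npv

Derivation:
Hunk 1: at line 3 remove [tqm,zip,omc] add [vquti,dqc,cll] -> 9 lines: cgrun appfw teqyp vquti dqc cll hygsd dca npv
Hunk 2: at line 1 remove [teqyp,vquti] add [mfaz] -> 8 lines: cgrun appfw mfaz dqc cll hygsd dca npv
Hunk 3: at line 4 remove [cll,hygsd,dca] add [ruvvf,xmtz,ppfy] -> 8 lines: cgrun appfw mfaz dqc ruvvf xmtz ppfy npv
Hunk 4: at line 4 remove [ruvvf,xmtz,ppfy] add [nji,foux] -> 7 lines: cgrun appfw mfaz dqc nji foux npv
Hunk 5: at line 1 remove [mfaz,dqc] add [tao,brmva] -> 7 lines: cgrun appfw tao brmva nji foux npv
Hunk 6: at line 2 remove [brmva,nji] add [fqn] -> 6 lines: cgrun appfw tao fqn foux npv
Final line 6: npv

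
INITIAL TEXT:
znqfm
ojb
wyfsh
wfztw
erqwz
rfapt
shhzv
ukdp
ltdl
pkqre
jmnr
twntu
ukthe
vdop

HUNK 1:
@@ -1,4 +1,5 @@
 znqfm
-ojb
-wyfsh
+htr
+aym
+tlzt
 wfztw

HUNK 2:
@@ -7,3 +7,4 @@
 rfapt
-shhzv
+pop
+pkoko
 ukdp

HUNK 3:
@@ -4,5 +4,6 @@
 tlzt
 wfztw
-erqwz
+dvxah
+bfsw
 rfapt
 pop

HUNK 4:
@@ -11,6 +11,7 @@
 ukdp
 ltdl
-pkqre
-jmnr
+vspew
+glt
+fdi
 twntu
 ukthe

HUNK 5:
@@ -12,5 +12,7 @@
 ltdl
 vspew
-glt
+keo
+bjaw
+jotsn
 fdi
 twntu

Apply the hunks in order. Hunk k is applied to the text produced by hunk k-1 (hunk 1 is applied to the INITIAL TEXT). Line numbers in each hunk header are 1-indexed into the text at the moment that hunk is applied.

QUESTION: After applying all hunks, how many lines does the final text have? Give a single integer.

Answer: 20

Derivation:
Hunk 1: at line 1 remove [ojb,wyfsh] add [htr,aym,tlzt] -> 15 lines: znqfm htr aym tlzt wfztw erqwz rfapt shhzv ukdp ltdl pkqre jmnr twntu ukthe vdop
Hunk 2: at line 7 remove [shhzv] add [pop,pkoko] -> 16 lines: znqfm htr aym tlzt wfztw erqwz rfapt pop pkoko ukdp ltdl pkqre jmnr twntu ukthe vdop
Hunk 3: at line 4 remove [erqwz] add [dvxah,bfsw] -> 17 lines: znqfm htr aym tlzt wfztw dvxah bfsw rfapt pop pkoko ukdp ltdl pkqre jmnr twntu ukthe vdop
Hunk 4: at line 11 remove [pkqre,jmnr] add [vspew,glt,fdi] -> 18 lines: znqfm htr aym tlzt wfztw dvxah bfsw rfapt pop pkoko ukdp ltdl vspew glt fdi twntu ukthe vdop
Hunk 5: at line 12 remove [glt] add [keo,bjaw,jotsn] -> 20 lines: znqfm htr aym tlzt wfztw dvxah bfsw rfapt pop pkoko ukdp ltdl vspew keo bjaw jotsn fdi twntu ukthe vdop
Final line count: 20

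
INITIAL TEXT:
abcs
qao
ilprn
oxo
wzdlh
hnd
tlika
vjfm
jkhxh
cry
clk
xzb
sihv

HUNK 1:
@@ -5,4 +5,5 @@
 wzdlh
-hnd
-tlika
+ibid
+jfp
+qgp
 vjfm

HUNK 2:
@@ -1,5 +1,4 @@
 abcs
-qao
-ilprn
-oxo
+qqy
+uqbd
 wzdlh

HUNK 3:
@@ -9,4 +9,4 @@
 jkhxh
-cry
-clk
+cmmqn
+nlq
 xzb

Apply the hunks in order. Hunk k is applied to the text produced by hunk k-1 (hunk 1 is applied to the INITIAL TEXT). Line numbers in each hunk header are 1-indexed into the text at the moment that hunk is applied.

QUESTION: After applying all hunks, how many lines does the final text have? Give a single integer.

Hunk 1: at line 5 remove [hnd,tlika] add [ibid,jfp,qgp] -> 14 lines: abcs qao ilprn oxo wzdlh ibid jfp qgp vjfm jkhxh cry clk xzb sihv
Hunk 2: at line 1 remove [qao,ilprn,oxo] add [qqy,uqbd] -> 13 lines: abcs qqy uqbd wzdlh ibid jfp qgp vjfm jkhxh cry clk xzb sihv
Hunk 3: at line 9 remove [cry,clk] add [cmmqn,nlq] -> 13 lines: abcs qqy uqbd wzdlh ibid jfp qgp vjfm jkhxh cmmqn nlq xzb sihv
Final line count: 13

Answer: 13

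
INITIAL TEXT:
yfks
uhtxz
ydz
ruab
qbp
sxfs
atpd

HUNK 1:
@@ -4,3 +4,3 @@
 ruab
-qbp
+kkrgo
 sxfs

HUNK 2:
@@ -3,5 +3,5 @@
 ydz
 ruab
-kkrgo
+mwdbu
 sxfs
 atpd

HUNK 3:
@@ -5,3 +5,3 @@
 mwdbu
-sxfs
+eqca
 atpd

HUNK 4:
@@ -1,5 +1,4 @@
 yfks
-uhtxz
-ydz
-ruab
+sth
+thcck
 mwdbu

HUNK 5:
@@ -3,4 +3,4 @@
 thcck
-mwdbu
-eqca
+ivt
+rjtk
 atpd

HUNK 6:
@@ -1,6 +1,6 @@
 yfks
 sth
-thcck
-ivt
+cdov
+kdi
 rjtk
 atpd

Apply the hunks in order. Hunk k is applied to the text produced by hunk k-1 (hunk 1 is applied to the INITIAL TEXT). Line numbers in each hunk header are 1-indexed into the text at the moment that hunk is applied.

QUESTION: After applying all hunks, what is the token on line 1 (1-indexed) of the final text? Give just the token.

Answer: yfks

Derivation:
Hunk 1: at line 4 remove [qbp] add [kkrgo] -> 7 lines: yfks uhtxz ydz ruab kkrgo sxfs atpd
Hunk 2: at line 3 remove [kkrgo] add [mwdbu] -> 7 lines: yfks uhtxz ydz ruab mwdbu sxfs atpd
Hunk 3: at line 5 remove [sxfs] add [eqca] -> 7 lines: yfks uhtxz ydz ruab mwdbu eqca atpd
Hunk 4: at line 1 remove [uhtxz,ydz,ruab] add [sth,thcck] -> 6 lines: yfks sth thcck mwdbu eqca atpd
Hunk 5: at line 3 remove [mwdbu,eqca] add [ivt,rjtk] -> 6 lines: yfks sth thcck ivt rjtk atpd
Hunk 6: at line 1 remove [thcck,ivt] add [cdov,kdi] -> 6 lines: yfks sth cdov kdi rjtk atpd
Final line 1: yfks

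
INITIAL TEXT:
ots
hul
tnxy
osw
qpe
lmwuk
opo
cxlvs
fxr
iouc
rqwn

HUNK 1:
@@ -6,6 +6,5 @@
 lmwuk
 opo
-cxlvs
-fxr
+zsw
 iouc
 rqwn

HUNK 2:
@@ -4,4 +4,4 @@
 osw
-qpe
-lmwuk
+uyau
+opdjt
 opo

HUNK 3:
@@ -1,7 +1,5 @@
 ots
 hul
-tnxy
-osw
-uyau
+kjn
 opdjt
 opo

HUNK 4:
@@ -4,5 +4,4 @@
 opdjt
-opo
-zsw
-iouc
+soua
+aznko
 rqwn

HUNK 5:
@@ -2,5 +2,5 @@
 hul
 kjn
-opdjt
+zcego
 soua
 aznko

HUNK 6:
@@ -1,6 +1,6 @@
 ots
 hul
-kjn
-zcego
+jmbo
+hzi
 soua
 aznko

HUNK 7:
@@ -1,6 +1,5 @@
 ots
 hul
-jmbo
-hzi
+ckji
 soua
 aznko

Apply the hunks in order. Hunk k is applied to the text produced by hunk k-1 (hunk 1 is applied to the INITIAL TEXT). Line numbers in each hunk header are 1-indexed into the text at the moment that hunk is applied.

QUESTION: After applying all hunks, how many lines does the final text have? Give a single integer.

Answer: 6

Derivation:
Hunk 1: at line 6 remove [cxlvs,fxr] add [zsw] -> 10 lines: ots hul tnxy osw qpe lmwuk opo zsw iouc rqwn
Hunk 2: at line 4 remove [qpe,lmwuk] add [uyau,opdjt] -> 10 lines: ots hul tnxy osw uyau opdjt opo zsw iouc rqwn
Hunk 3: at line 1 remove [tnxy,osw,uyau] add [kjn] -> 8 lines: ots hul kjn opdjt opo zsw iouc rqwn
Hunk 4: at line 4 remove [opo,zsw,iouc] add [soua,aznko] -> 7 lines: ots hul kjn opdjt soua aznko rqwn
Hunk 5: at line 2 remove [opdjt] add [zcego] -> 7 lines: ots hul kjn zcego soua aznko rqwn
Hunk 6: at line 1 remove [kjn,zcego] add [jmbo,hzi] -> 7 lines: ots hul jmbo hzi soua aznko rqwn
Hunk 7: at line 1 remove [jmbo,hzi] add [ckji] -> 6 lines: ots hul ckji soua aznko rqwn
Final line count: 6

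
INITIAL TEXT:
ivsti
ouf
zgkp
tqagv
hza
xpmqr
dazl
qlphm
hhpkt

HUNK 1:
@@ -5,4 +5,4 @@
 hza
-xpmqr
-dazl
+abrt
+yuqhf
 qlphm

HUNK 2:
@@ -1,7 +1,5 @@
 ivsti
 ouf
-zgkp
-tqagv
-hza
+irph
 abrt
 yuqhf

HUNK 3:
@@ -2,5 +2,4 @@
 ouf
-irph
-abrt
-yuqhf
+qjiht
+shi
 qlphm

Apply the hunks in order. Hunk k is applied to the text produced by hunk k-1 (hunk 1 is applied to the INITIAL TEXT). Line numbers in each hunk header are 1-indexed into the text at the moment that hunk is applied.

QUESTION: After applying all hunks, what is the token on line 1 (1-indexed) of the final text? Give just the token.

Hunk 1: at line 5 remove [xpmqr,dazl] add [abrt,yuqhf] -> 9 lines: ivsti ouf zgkp tqagv hza abrt yuqhf qlphm hhpkt
Hunk 2: at line 1 remove [zgkp,tqagv,hza] add [irph] -> 7 lines: ivsti ouf irph abrt yuqhf qlphm hhpkt
Hunk 3: at line 2 remove [irph,abrt,yuqhf] add [qjiht,shi] -> 6 lines: ivsti ouf qjiht shi qlphm hhpkt
Final line 1: ivsti

Answer: ivsti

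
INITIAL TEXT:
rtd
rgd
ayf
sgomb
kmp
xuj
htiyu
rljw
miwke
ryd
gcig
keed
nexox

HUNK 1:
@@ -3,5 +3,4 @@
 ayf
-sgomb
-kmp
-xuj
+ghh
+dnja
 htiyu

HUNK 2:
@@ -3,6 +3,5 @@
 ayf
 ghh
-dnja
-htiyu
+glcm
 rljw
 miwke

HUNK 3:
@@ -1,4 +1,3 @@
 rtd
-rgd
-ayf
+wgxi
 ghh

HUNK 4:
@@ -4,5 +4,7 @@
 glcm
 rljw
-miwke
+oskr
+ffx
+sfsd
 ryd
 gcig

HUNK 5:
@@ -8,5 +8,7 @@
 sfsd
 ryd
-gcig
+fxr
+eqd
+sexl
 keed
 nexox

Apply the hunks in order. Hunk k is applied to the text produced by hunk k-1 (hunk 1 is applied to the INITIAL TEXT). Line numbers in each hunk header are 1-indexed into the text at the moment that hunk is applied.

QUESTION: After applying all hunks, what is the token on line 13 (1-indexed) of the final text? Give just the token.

Hunk 1: at line 3 remove [sgomb,kmp,xuj] add [ghh,dnja] -> 12 lines: rtd rgd ayf ghh dnja htiyu rljw miwke ryd gcig keed nexox
Hunk 2: at line 3 remove [dnja,htiyu] add [glcm] -> 11 lines: rtd rgd ayf ghh glcm rljw miwke ryd gcig keed nexox
Hunk 3: at line 1 remove [rgd,ayf] add [wgxi] -> 10 lines: rtd wgxi ghh glcm rljw miwke ryd gcig keed nexox
Hunk 4: at line 4 remove [miwke] add [oskr,ffx,sfsd] -> 12 lines: rtd wgxi ghh glcm rljw oskr ffx sfsd ryd gcig keed nexox
Hunk 5: at line 8 remove [gcig] add [fxr,eqd,sexl] -> 14 lines: rtd wgxi ghh glcm rljw oskr ffx sfsd ryd fxr eqd sexl keed nexox
Final line 13: keed

Answer: keed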